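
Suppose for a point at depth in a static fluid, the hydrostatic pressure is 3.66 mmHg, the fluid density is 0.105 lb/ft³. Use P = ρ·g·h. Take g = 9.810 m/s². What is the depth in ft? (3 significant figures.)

97.0 ft

Rearranging: h = P/(ρ·g).
P = 3.66 mmHg = 488.0 Pa; ρ = 0.105 lb/ft³ = 1.682 kg/m³; g = 9.810 m/s².
h = 29.57 m
29.57 m × (1 ft / 0.3048 m) = 97.03 ft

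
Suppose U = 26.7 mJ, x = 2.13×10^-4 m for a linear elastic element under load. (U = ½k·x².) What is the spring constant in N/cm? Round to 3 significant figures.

11800 N/cm

Rearranging U = ½k·x² for k: k = 2U/x².
U = 26.7 mJ = 0.02670 J; x = 2.13×10^-4 m.
k = 1.177×10^6 N/m
1.177×10^6 N/m × (1 N/cm / 100.0 N/m) = 11770 N/cm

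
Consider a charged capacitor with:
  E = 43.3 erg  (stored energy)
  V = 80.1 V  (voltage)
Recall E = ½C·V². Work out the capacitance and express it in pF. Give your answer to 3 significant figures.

1350 pF

Rearranging: C = 2E/V².
E = 43.3 erg = 4.330×10^-6 J; V = 80.1 V.
C = 1.350×10^-9 F
1.350×10^-9 F × (1 pF / 1.000×10^-12 F) = 1350 pF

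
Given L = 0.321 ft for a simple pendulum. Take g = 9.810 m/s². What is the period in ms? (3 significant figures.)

Directly: T = 2π√(L/g).
L = 0.321 ft = 0.09784 m; g = 9.810 m/s².
T = 0.6275 s
0.6275 s × (1 ms / 0.001000 s) = 627.5 ms

627 ms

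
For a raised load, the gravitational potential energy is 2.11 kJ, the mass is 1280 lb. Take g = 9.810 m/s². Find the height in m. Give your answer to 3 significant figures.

Rearranging PE = m·g·h for h: h = PE/(m·g).
PE = 2.11 kJ = 2110 J; m = 1280 lb = 580.6 kg; g = 9.810 m/s².
h = 0.3705 m

0.370 m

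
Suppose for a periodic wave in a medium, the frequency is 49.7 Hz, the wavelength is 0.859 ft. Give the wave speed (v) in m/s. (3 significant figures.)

13.0 m/s

Directly: v = fλ.
f = 49.7 Hz; λ = 0.859 ft = 0.2618 m.
v = 13.01 m/s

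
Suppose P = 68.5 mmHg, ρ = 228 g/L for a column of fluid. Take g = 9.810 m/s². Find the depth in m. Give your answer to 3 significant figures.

Solving P = ρ·g·h for h: h = P/(ρ·g).
P = 68.5 mmHg = 9133 Pa; ρ = 228 g/L = 228.0 kg/m³; g = 9.810 m/s².
h = 4.083 m

4.08 m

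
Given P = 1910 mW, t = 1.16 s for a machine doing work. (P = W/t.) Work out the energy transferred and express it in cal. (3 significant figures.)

Rearranging: W = P·t.
P = 1910 mW = 1.910 W; t = 1.16 s.
W = 2.216 J
2.216 J × (1 cal / 4.184 J) = 0.5295 cal

0.530 cal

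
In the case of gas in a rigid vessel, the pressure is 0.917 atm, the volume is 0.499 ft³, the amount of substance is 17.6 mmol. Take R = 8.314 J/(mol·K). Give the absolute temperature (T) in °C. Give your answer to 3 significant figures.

8700 °C

Solving PV = nRT for T: T = PV/(nR).
P = 0.917 atm = 92915 Pa; V = 0.499 ft³ = 0.01413 m³; n = 17.6 mmol = 0.01760 mol; R = 8.314 J/(mol·K).
T = 8972 K
8972 K − 273.15 = 8699 °C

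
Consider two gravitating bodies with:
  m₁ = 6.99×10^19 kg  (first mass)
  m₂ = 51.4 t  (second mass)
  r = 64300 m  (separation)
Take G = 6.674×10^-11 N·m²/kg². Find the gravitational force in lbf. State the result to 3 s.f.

From Newton's law of gravitation: F = Gm₁m₂/r².
m₁ = 6.99×10^19 kg; m₂ = 51.4 t = 51400 kg; r = 64300 m; G = 6.674×10^-11 N·m²/kg².
F = 57997 N
57997 N × (1 lbf / 4.448 N) = 13038 lbf

13000 lbf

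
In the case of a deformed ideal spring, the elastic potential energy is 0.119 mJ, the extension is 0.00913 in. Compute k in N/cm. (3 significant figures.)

Solving U = ½k·x² for k: k = 2U/x².
U = 0.119 mJ = 1.190×10^-4 J; x = 0.00913 in = 2.319×10^-4 m.
k = 4426 N/m
4426 N/m × (1 N/cm / 100.0 N/m) = 44.26 N/cm

44.3 N/cm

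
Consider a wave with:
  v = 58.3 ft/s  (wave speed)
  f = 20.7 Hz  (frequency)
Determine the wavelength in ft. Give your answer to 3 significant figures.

Rearranging v = f·λ for λ: λ = v/f.
v = 58.3 ft/s = 17.77 m/s; f = 20.7 Hz.
λ = 0.8584 m
0.8584 m × (1 ft / 0.3048 m) = 2.816 ft

2.82 ft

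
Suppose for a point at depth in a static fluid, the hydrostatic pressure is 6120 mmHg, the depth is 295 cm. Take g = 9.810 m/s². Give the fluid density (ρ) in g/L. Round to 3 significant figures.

28200 g/L

Rearranging: ρ = P/(g·h).
P = 6120 mmHg = 8.159×10^5 Pa; h = 295 cm = 2.950 m; g = 9.810 m/s².
ρ = 28194 kg/m³
Since 1 g/L = 1 kg/m³, 28194 g/L.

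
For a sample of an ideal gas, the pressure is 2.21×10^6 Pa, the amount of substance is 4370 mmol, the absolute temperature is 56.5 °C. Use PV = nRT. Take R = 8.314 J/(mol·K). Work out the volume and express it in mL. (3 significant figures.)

5420 mL

From the ideal-gas law: V = nRT/P.
P = 2.21×10^6 Pa; n = 4370 mmol = 4.370 mol; T = 56.5 °C = 329.6 K; R = 8.314 J/(mol·K).
V = 0.005419 m³
0.005419 m³ × (1 mL / 1.000×10^-6 m³) = 5419 mL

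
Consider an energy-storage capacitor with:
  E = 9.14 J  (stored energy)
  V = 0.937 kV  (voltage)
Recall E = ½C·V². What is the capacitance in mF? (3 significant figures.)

0.0208 mF

Solving E = ½C·V² for C: C = 2E/V².
E = 9.14 J; V = 0.937 kV = 937.0 V.
C = 2.082×10^-5 F
2.082×10^-5 F × (1 mF / 0.001000 F) = 0.02082 mF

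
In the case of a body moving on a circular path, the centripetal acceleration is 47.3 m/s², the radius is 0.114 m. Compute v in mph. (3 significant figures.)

5.19 mph

Rearranging a = v²/r for v: v = √(a·r).
a = 47.3 m/s²; r = 0.114 m.
v = 2.322 m/s
2.322 m/s × (1 mph / 0.4470 m/s) = 5.194 mph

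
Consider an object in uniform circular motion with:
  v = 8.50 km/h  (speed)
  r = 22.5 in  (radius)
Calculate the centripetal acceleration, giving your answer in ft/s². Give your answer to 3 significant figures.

a is given directly by: a = v²/r.
v = 8.50 km/h = 2.361 m/s; r = 22.5 in = 0.5715 m.
a = 9.755 m/s²
9.755 m/s² × (1 ft/s² / 0.3048 m/s²) = 32.00 ft/s²

32.0 ft/s²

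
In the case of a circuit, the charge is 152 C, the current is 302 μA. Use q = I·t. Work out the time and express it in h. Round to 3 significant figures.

Rearranging: t = q/I.
q = 152 C; I = 302 μA = 3.020×10^-4 A.
t = 5.033×10^5 s
5.033×10^5 s × (1 h / 3600 s) = 139.8 h

140 h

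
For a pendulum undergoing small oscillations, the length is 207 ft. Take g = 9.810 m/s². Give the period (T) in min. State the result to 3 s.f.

Directly: T = 2π√(L/g).
L = 207 ft = 63.09 m; g = 9.810 m/s².
T = 15.93 s
15.93 s × (1 min / 60.00 s) = 0.2656 min

0.266 min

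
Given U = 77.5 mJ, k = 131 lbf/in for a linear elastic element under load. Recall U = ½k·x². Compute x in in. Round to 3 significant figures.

0.102 in

Solving U = ½k·x² for x: x = √(2U/k).
U = 77.5 mJ = 0.07750 J; k = 131 lbf/in = 22942 N/m.
x = 0.002599 m
0.002599 m × (1 in / 0.02540 m) = 0.1023 in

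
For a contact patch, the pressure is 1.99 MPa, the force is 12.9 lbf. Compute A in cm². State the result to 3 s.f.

0.288 cm²

Rearranging: A = F/P.
P = 1.99 MPa = 1.990×10^6 Pa; F = 12.9 lbf = 57.38 N.
A = 2.884×10^-5 m²
2.884×10^-5 m² × (1 cm² / 1.000×10^-4 m²) = 0.2884 cm²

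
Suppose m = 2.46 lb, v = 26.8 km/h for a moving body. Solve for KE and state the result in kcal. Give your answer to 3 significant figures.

KE is given directly by: KE = ½mv².
m = 2.46 lb = 1.116 kg; v = 26.8 km/h = 7.444 m/s.
KE = 30.92 J
30.92 J × (1 kcal / 4184 J) = 0.007390 kcal

0.00739 kcal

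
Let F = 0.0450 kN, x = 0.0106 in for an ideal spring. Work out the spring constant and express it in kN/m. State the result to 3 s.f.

167 kN/m

Rearranging: k = F/x.
F = 0.0450 kN = 45.00 N; x = 0.0106 in = 2.692×10^-4 m.
k = 1.671×10^5 N/m
1.671×10^5 N/m × (1 kN/m / 1000 N/m) = 167.1 kN/m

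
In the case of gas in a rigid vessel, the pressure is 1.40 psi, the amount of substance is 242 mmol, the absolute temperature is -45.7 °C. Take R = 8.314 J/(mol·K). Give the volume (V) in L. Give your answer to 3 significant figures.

From the ideal-gas law: V = nRT/P.
P = 1.40 psi = 9653 Pa; n = 242 mmol = 0.2420 mol; T = -45.7 °C = 227.4 K; R = 8.314 J/(mol·K).
V = 0.04741 m³
0.04741 m³ × (1 L / 0.001000 m³) = 47.41 L

47.4 L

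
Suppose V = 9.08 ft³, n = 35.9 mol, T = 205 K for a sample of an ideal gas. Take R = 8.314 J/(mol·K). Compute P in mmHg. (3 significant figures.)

P is given directly by: P = nRT/V.
V = 9.08 ft³ = 0.2571 m³; n = 35.9 mol; T = 205 K; R = 8.314 J/(mol·K).
P = 2.380×10^5 Pa
2.380×10^5 Pa × (1 mmHg / 133.3 Pa) = 1785 mmHg

1780 mmHg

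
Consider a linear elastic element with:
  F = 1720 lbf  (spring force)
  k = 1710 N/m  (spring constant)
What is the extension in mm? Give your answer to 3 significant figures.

From Hooke's law: x = F/k.
F = 1720 lbf = 7651 N; k = 1710 N/m.
x = 4.474 m
4.474 m × (1 mm / 0.001000 m) = 4474 mm

4470 mm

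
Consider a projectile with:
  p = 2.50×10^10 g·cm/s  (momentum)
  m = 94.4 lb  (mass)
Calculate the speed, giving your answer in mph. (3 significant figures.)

Rearranging: v = p/m.
p = 2.50×10^10 g·cm/s = 2.500×10^5 kg·m/s; m = 94.4 lb = 42.82 kg.
v = 5839 m/s
5839 m/s × (1 mph / 0.4470 m/s) = 13060 mph

13100 mph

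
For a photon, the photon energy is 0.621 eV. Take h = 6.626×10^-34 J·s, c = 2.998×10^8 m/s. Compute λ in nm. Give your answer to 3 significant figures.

2000 nm

Solving E = h·c/λ for λ: λ = hc/E.
E = 0.621 eV = 9.950×10^-20 J; h = 6.626×10^-34 J·s; c = 2.998×10^8 m/s.
λ = 1.997×10^-6 m
1.997×10^-6 m × (1 nm / 1.000×10^-9 m) = 1997 nm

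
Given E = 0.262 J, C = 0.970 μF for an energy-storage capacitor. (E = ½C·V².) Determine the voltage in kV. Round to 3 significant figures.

0.735 kV

Solving E = ½C·V² for V: V = √(2E/C).
E = 0.262 J; C = 0.970 μF = 9.700×10^-7 F.
V = 735.0 V  (the unit combination reduces to kg·m²/(A·s³) = V)
735.0 V × (1 kV / 1000 V) = 0.7350 kV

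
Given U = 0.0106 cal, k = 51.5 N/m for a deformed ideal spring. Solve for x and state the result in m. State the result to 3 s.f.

Solving U = ½k·x² for x: x = √(2U/k).
U = 0.0106 cal = 0.04435 J; k = 51.5 N/m.
x = 0.04150 m

0.0415 m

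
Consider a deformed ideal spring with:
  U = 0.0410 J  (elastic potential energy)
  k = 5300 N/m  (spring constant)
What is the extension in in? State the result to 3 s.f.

Rearranging U = ½k·x² for x: x = √(2U/k).
U = 0.0410 J; k = 5300 N/m.
x = 0.003933 m
0.003933 m × (1 in / 0.02540 m) = 0.1549 in

0.155 in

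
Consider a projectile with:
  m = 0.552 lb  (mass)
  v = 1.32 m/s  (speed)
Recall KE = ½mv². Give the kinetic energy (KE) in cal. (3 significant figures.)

0.0521 cal

Directly: KE = ½mv².
m = 0.552 lb = 0.2504 kg; v = 1.32 m/s.
KE = 0.2181 J
0.2181 J × (1 cal / 4.184 J) = 0.05214 cal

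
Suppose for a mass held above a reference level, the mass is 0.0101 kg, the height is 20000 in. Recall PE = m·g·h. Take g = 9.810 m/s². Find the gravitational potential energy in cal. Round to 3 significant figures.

12.0 cal

PE is given directly by: PE = mgh.
m = 0.0101 kg; h = 20000 in = 508.0 m; g = 9.810 m/s².
PE = 50.33 J
50.33 J × (1 cal / 4.184 J) = 12.03 cal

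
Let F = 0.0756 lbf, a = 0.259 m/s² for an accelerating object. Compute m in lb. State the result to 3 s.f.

From Newton's second law: m = F/a.
F = 0.0756 lbf = 0.3363 N; a = 0.259 m/s².
m = 1.298 kg
1.298 kg × (1 lb / 0.4536 kg) = 2.862 lb

2.86 lb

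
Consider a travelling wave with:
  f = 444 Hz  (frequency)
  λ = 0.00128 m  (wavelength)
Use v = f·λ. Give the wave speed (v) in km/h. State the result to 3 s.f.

v is given directly by: v = fλ.
f = 444 Hz; λ = 0.00128 m.
v = 0.5683 m/s
0.5683 m/s × (1 km/h / 0.2778 m/s) = 2.046 km/h

2.05 km/h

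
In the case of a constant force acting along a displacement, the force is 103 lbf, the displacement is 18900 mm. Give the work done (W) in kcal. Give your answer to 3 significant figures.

2.07 kcal

W is given directly by: W = F·d.
F = 103 lbf = 458.2 N; d = 18900 mm = 18.90 m.
W = 8659 J
8659 J × (1 kcal / 4184 J) = 2.070 kcal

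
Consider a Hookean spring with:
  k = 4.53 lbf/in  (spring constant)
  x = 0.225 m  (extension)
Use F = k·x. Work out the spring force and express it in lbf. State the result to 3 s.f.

40.1 lbf

From Hooke's law: F = kx.
k = 4.53 lbf/in = 793.3 N/m; x = 0.225 m.
F = 178.5 N  (the unit combination reduces to kg·m/s² = N)
178.5 N × (1 lbf / 4.448 N) = 40.13 lbf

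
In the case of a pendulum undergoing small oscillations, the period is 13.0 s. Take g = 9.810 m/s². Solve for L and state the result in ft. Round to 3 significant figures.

Solving T = 2π√(L/g) for L: L = g·(T/2π)².
T = 13.0 s; g = 9.810 m/s².
L = 41.99 m
41.99 m × (1 ft / 0.3048 m) = 137.8 ft

138 ft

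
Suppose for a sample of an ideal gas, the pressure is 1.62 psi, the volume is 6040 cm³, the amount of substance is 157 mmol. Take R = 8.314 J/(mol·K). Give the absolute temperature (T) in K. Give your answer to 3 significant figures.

Rearranging PV = nRT for T: T = PV/(nR).
P = 1.62 psi = 11170 Pa; V = 6040 cm³ = 0.006040 m³; n = 157 mmol = 0.1570 mol; R = 8.314 J/(mol·K).
T = 51.68 K

51.7 K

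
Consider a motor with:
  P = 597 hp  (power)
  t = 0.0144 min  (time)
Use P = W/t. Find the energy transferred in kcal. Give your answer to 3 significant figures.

Rearranging P = W/t for W: W = P·t.
P = 597 hp = 4.452×10^5 W; t = 0.0144 min = 0.8640 s.
W = 3.846×10^5 J
3.846×10^5 J × (1 kcal / 4184 J) = 91.93 kcal

91.9 kcal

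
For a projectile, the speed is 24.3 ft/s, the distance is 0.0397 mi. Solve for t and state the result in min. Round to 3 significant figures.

0.144 min

Rearranging v = d/t for t: t = d/v.
v = 24.3 ft/s = 7.407 m/s; d = 0.0397 mi = 63.89 m.
t = 8.626 s
8.626 s × (1 min / 60.00 s) = 0.1438 min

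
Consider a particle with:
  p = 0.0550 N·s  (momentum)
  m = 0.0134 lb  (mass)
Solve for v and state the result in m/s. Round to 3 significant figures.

Rearranging p = m·v for v: v = p/m.
p = 0.0550 N·s = 0.05500 kg·m/s; m = 0.0134 lb = 0.006078 kg.
v = 9.049 m/s

9.05 m/s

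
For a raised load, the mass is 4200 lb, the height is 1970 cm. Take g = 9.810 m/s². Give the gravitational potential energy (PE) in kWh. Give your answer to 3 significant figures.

Directly: PE = mgh.
m = 4200 lb = 1905 kg; h = 1970 cm = 19.70 m; g = 9.810 m/s².
PE = 3.682×10^5 J
3.682×10^5 J × (1 kWh / 3.600×10^6 J) = 0.1023 kWh

0.102 kWh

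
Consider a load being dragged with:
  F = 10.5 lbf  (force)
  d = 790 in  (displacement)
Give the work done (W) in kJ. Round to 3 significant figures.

Directly: W = F·d.
F = 10.5 lbf = 46.71 N; d = 790 in = 20.07 m.
W = 937.2 J
937.2 J × (1 kJ / 1000 J) = 0.9372 kJ

0.937 kJ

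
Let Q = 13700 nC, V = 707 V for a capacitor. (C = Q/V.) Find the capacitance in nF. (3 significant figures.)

19.4 nF

C is given directly by: C = Q/V.
Q = 13700 nC = 1.370×10^-5 C; V = 707 V.
C = 1.938×10^-8 F
1.938×10^-8 F × (1 nF / 1.000×10^-9 F) = 19.38 nF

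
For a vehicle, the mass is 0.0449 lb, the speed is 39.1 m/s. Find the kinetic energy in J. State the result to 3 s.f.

Directly: KE = ½mv².
m = 0.0449 lb = 0.02037 kg; v = 39.1 m/s.
KE = 15.57 J

15.6 J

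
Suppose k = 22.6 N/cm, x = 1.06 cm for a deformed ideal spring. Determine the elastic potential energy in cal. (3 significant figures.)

0.0303 cal

Directly: U = ½kx².
k = 22.6 N/cm = 2260 N/m; x = 1.06 cm = 0.01060 m.
U = 0.1270 J
0.1270 J × (1 cal / 4.184 J) = 0.03035 cal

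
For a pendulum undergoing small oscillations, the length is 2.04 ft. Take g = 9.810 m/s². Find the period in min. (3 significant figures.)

0.0264 min

Directly: T = 2π√(L/g).
L = 2.04 ft = 0.6218 m; g = 9.810 m/s².
T = 1.582 s
1.582 s × (1 min / 60.00 s) = 0.02636 min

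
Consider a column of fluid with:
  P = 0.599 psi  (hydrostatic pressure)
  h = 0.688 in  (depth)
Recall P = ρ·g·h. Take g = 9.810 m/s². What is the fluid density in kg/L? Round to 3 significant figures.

24.1 kg/L

Solving P = ρ·g·h for ρ: ρ = P/(g·h).
P = 0.599 psi = 4130 Pa; h = 0.688 in = 0.01748 m; g = 9.810 m/s².
ρ = 24091 kg/m³
24091 kg/m³ × (1 kg/L / 1000 kg/m³) = 24.09 kg/L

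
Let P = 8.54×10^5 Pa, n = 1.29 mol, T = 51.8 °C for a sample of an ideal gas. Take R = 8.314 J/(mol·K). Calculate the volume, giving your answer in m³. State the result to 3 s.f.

From the ideal-gas law: V = nRT/P.
P = 8.54×10^5 Pa; n = 1.29 mol; T = 51.8 °C = 324.9 K; R = 8.314 J/(mol·K).
V = 0.004081 m³

0.00408 m³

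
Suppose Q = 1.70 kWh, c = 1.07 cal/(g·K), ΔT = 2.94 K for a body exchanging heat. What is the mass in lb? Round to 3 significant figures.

1030 lb

Solving Q = m·c·ΔT for m: m = Q/(c·ΔT).
Q = 1.70 kWh = 6.120×10^6 J; c = 1.07 cal/(g·K) = 4477 J/(kg·K); ΔT = 2.94 K.
m = 465.0 kg
465.0 kg × (1 lb / 0.4536 kg) = 1025 lb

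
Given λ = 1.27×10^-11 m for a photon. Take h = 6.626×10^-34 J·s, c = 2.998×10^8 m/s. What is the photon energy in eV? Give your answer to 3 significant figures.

97600 eV

Directly: E = hc/λ.
λ = 1.27×10^-11 m; h = 6.626×10^-34 J·s; c = 2.998×10^8 m/s.
E = 1.564×10^-14 J  (the unit combination reduces to kg·m²/s² = J)
1.564×10^-14 J × (1 eV / 1.602×10^-19 J) = 97627 eV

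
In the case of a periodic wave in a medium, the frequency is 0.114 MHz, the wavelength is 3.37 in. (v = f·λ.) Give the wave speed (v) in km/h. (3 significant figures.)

Directly: v = fλ.
f = 0.114 MHz = 1.140×10^5 Hz; λ = 3.37 in = 0.08560 m.
v = 9758 m/s
9758 m/s × (1 km/h / 0.2778 m/s) = 35129 km/h

35100 km/h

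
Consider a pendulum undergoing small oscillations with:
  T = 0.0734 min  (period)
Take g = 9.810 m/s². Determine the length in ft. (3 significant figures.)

Rearranging: L = g·(T/2π)².
T = 0.0734 min = 4.404 s; g = 9.810 m/s².
L = 4.820 m
4.820 m × (1 ft / 0.3048 m) = 15.81 ft

15.8 ft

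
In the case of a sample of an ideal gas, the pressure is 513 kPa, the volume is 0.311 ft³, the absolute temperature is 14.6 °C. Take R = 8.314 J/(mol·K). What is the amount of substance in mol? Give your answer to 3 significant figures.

Rearranging PV = nRT for n: n = PV/(RT).
P = 513 kPa = 5.130×10^5 Pa; V = 0.311 ft³ = 0.008807 m³; T = 14.6 °C = 287.8 K; R = 8.314 J/(mol·K).
n = 1.888 mol

1.89 mol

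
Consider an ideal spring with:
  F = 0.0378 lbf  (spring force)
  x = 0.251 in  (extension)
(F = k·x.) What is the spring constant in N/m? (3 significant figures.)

26.4 N/m

Rearranging: k = F/x.
F = 0.0378 lbf = 0.1681 N; x = 0.251 in = 0.006375 m.
k = 26.37 N/m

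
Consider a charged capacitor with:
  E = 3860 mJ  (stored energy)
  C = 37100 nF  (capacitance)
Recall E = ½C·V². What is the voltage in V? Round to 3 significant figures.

456 V

Rearranging E = ½C·V² for V: V = √(2E/C).
E = 3860 mJ = 3.860 J; C = 37100 nF = 3.710×10^-5 F.
V = 456.2 V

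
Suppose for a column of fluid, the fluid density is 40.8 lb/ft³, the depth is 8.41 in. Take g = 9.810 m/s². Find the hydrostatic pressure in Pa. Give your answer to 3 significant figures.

1370 Pa

P is given directly by: P = ρgh.
ρ = 40.8 lb/ft³ = 653.6 kg/m³; h = 8.41 in = 0.2136 m; g = 9.810 m/s².
P = 1370 Pa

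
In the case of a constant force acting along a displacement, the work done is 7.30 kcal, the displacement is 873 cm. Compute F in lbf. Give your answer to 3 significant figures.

Rearranging W = F·d for F: F = W/d.
W = 7.30 kcal = 30543 J; d = 873 cm = 8.730 m.
F = 3499 N  (the unit combination reduces to kg·m/s² = N)
3499 N × (1 lbf / 4.448 N) = 786.5 lbf

787 lbf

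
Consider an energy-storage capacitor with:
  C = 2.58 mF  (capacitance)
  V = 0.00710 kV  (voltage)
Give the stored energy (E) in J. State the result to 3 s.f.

Directly: E = ½CV².
C = 2.58 mF = 0.002580 F; V = 0.00710 kV = 7.100 V.
E = 0.06503 J

0.0650 J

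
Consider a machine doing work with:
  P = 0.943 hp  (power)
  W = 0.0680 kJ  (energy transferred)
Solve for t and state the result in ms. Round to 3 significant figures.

96.7 ms

Rearranging P = W/t for t: t = W/P.
P = 0.943 hp = 703.2 W; W = 0.0680 kJ = 68.00 J.
t = 0.09670 s
0.09670 s × (1 ms / 0.001000 s) = 96.70 ms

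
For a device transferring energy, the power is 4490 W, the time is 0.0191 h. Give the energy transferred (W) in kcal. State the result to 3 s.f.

73.8 kcal

Solving P = W/t for W: W = P·t.
P = 4490 W; t = 0.0191 h = 68.76 s.
W = 3.087×10^5 J
3.087×10^5 J × (1 kcal / 4184 J) = 73.79 kcal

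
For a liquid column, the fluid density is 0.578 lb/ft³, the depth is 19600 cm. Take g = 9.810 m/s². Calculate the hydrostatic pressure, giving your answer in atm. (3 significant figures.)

0.176 atm

P is given directly by: P = ρgh.
ρ = 0.578 lb/ft³ = 9.259 kg/m³; h = 19600 cm = 196.0 m; g = 9.810 m/s².
P = 17802 Pa  (the unit combination reduces to kg/(m·s²) = Pa)
17802 Pa × (1 atm / 1.013×10^5 Pa) = 0.1757 atm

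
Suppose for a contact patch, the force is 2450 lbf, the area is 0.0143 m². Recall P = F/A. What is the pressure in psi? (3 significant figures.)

111 psi

Directly: P = F/A.
F = 2450 lbf = 10898 N; A = 0.0143 m².
P = 7.621×10^5 Pa  (the unit combination reduces to kg/(m·s²) = Pa)
7.621×10^5 Pa × (1 psi / 6895 Pa) = 110.5 psi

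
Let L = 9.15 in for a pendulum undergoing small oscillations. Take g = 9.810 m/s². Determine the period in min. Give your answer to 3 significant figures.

0.0161 min

Directly: T = 2π√(L/g).
L = 9.15 in = 0.2324 m; g = 9.810 m/s².
T = 0.9671 s
0.9671 s × (1 min / 60.00 s) = 0.01612 min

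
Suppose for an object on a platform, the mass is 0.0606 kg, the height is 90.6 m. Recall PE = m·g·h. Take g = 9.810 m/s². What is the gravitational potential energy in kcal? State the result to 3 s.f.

0.0129 kcal

Directly: PE = mgh.
m = 0.0606 kg; h = 90.6 m; g = 9.810 m/s².
PE = 53.86 J
53.86 J × (1 kcal / 4184 J) = 0.01287 kcal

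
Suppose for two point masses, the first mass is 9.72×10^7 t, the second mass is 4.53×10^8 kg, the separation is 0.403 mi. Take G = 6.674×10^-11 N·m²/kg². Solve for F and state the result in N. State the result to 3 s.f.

6990 N

From Newton's law of gravitation: F = Gm₁m₂/r².
m₁ = 9.72×10^7 t = 9.720×10^10 kg; m₂ = 4.53×10^8 kg; r = 0.403 mi = 648.6 m; G = 6.674×10^-11 N·m²/kg².
F = 6986 N  (the unit combination reduces to kg·m/s² = N)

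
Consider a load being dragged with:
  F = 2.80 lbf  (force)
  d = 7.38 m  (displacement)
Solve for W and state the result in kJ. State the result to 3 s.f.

W is given directly by: W = F·d.
F = 2.80 lbf = 12.46 N; d = 7.38 m.
W = 91.92 J
91.92 J × (1 kJ / 1000 J) = 0.09192 kJ

0.0919 kJ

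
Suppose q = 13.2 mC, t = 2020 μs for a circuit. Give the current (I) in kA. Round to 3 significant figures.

0.00653 kA

Solving q = I·t for I: I = q/t.
q = 13.2 mC = 0.01320 C; t = 2020 μs = 0.002020 s.
I = 6.535 A
6.535 A × (1 kA / 1000 A) = 0.006535 kA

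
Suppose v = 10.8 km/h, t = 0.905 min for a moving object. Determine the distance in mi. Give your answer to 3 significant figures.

0.101 mi

Rearranging v = d/t for d: d = v·t.
v = 10.8 km/h = 3.000 m/s; t = 0.905 min = 54.30 s.
d = 162.9 m
162.9 m × (1 mi / 1609 m) = 0.1012 mi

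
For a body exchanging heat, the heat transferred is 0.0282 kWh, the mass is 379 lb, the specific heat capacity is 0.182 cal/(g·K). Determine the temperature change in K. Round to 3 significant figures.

0.776 K

Rearranging: ΔT = Q/(m·c).
Q = 0.0282 kWh = 1.015×10^5 J; m = 379 lb = 171.9 kg; c = 0.182 cal/(g·K) = 761.5 J/(kg·K).
ΔT = 0.7755 K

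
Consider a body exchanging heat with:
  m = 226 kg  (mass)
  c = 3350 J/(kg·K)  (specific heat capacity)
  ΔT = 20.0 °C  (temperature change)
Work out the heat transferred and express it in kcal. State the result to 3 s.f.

Q is given directly by: Q = mcΔT.
m = 226 kg; c = 3350 J/(kg·K); ΔT = 20.0 °C = 20.00 K.
Q = 1.514×10^7 J  (the unit combination reduces to kg·m²/s² = J)
1.514×10^7 J × (1 kcal / 4184 J) = 3619 kcal

3620 kcal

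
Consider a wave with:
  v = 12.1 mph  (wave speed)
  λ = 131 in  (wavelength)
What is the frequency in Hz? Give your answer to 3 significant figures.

Rearranging: f = v/λ.
v = 12.1 mph = 5.409 m/s; λ = 131 in = 3.327 m.
f = 1.626 Hz

1.63 Hz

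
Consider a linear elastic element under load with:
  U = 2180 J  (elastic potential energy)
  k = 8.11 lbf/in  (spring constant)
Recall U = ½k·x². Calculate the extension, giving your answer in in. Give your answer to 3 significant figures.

Rearranging U = ½k·x² for x: x = √(2U/k).
U = 2180 J; k = 8.11 lbf/in = 1420 N/m.
x = 1.752 m
1.752 m × (1 in / 0.02540 m) = 68.98 in

69.0 in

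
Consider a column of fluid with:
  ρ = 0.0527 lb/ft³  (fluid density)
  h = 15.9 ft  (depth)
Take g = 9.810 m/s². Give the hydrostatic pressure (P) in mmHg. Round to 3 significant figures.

P is given directly by: P = ρgh.
ρ = 0.0527 lb/ft³ = 0.8442 kg/m³; h = 15.9 ft = 4.846 m; g = 9.810 m/s².
P = 40.13 Pa  (the unit combination reduces to kg/(m·s²) = Pa)
40.13 Pa × (1 mmHg / 133.3 Pa) = 0.3010 mmHg

0.301 mmHg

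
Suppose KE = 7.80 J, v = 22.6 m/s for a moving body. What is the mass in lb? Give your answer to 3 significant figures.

0.0673 lb

Rearranging KE = ½mv² for m: m = 2·KE/v².
KE = 7.80 J; v = 22.6 m/s.
m = 0.03054 kg
0.03054 kg × (1 lb / 0.4536 kg) = 0.06734 lb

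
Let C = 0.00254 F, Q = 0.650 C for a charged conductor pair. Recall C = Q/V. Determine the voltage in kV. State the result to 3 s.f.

0.256 kV

Rearranging C = Q/V for V: V = Q/C.
C = 0.00254 F; Q = 0.650 C.
V = 255.9 V
255.9 V × (1 kV / 1000 V) = 0.2559 kV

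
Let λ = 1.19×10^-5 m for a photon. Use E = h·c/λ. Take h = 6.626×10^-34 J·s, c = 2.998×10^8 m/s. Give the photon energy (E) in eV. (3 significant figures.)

0.104 eV

Directly: E = hc/λ.
λ = 1.19×10^-5 m; h = 6.626×10^-34 J·s; c = 2.998×10^8 m/s.
E = 1.669×10^-20 J
1.669×10^-20 J × (1 eV / 1.602×10^-19 J) = 0.1042 eV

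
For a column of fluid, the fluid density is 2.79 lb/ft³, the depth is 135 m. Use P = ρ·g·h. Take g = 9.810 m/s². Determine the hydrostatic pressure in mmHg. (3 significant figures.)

Directly: P = ρgh.
ρ = 2.79 lb/ft³ = 44.69 kg/m³; h = 135 m; g = 9.810 m/s².
P = 59187 Pa  (the unit combination reduces to kg/(m·s²) = Pa)
59187 Pa × (1 mmHg / 133.3 Pa) = 443.9 mmHg

444 mmHg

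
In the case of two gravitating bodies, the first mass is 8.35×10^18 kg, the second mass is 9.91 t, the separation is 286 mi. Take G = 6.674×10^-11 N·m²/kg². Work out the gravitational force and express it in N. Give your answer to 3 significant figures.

26.1 N

Directly: F = Gm₁m₂/r².
m₁ = 8.35×10^18 kg; m₂ = 9.91 t = 9910 kg; r = 286 mi = 4.603×10^5 m; G = 6.674×10^-11 N·m²/kg².
F = 26.07 N  (the unit combination reduces to kg·m/s² = N)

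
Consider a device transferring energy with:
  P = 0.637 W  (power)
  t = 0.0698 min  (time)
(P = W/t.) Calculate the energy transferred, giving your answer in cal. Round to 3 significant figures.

0.638 cal

Solving P = W/t for W: W = P·t.
P = 0.637 W; t = 0.0698 min = 4.188 s.
W = 2.668 J  (the unit combination reduces to kg·m²/s² = J)
2.668 J × (1 cal / 4.184 J) = 0.6376 cal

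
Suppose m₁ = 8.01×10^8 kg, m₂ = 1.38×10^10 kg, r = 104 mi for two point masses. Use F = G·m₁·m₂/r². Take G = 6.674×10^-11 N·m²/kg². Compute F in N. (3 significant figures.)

From Newton's law of gravitation: F = Gm₁m₂/r².
m₁ = 8.01×10^8 kg; m₂ = 1.38×10^10 kg; r = 104 mi = 1.674×10^5 m; G = 6.674×10^-11 N·m²/kg².
F = 0.02634 N

0.0263 N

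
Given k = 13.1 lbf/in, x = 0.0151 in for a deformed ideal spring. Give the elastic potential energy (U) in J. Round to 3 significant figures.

1.69×10^-4 J

Directly: U = ½kx².
k = 13.1 lbf/in = 2294 N/m; x = 0.0151 in = 3.835×10^-4 m.
U = 1.687×10^-4 J  (the unit combination reduces to kg·m²/s² = J)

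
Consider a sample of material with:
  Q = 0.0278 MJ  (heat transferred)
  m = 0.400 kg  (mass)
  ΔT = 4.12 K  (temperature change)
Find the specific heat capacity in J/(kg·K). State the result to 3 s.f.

Rearranging: c = Q/(m·ΔT).
Q = 0.0278 MJ = 27800 J; m = 0.400 kg; ΔT = 4.12 K.
c = 16869 J/(kg·K)

16900 J/(kg·K)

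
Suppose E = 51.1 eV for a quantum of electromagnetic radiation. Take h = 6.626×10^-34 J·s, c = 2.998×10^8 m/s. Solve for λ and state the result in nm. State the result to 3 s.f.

24.3 nm

Solving E = h·c/λ for λ: λ = hc/E.
E = 51.1 eV = 8.187×10^-18 J; h = 6.626×10^-34 J·s; c = 2.998×10^8 m/s.
λ = 2.426×10^-8 m
2.426×10^-8 m × (1 nm / 1.000×10^-9 m) = 24.26 nm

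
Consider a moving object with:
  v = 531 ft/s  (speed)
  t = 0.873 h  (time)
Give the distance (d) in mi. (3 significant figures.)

316 mi

Rearranging: d = v·t.
v = 531 ft/s = 161.8 m/s; t = 0.873 h = 3143 s.
d = 5.087×10^5 m
5.087×10^5 m × (1 mi / 1609 m) = 316.1 mi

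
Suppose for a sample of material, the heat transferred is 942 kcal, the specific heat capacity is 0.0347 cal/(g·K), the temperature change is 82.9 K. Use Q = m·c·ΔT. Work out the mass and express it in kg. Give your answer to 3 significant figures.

Rearranging: m = Q/(c·ΔT).
Q = 942 kcal = 3.941×10^6 J; c = 0.0347 cal/(g·K) = 145.2 J/(kg·K); ΔT = 82.9 K.
m = 327.5 kg

327 kg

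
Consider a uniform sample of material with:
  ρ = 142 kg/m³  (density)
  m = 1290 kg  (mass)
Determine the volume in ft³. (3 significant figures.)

Rearranging: V = m/ρ.
ρ = 142 kg/m³; m = 1290 kg.
V = 9.085 m³
9.085 m³ × (1 ft³ / 0.02832 m³) = 320.8 ft³

321 ft³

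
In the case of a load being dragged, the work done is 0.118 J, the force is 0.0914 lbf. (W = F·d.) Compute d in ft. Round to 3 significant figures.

0.952 ft

Rearranging: d = W/F.
W = 0.118 J; F = 0.0914 lbf = 0.4066 N.
d = 0.2902 m
0.2902 m × (1 ft / 0.3048 m) = 0.9522 ft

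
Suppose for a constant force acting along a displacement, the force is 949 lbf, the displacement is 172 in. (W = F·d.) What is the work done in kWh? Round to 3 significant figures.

0.00512 kWh

Directly: W = F·d.
F = 949 lbf = 4221 N; d = 172 in = 4.369 m.
W = 18442 J
18442 J × (1 kWh / 3.600×10^6 J) = 0.005123 kWh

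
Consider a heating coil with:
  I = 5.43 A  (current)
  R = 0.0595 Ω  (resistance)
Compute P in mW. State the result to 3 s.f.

1750 mW

P is given directly by: P = I²R.
I = 5.43 A; R = 0.0595 Ω.
P = 1.754 W
1.754 W × (1 mW / 0.001000 W) = 1754 mW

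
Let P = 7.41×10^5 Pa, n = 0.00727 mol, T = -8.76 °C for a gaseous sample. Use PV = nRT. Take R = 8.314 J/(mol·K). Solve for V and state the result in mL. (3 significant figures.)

Rearranging PV = nRT for V: V = nRT/P.
P = 7.41×10^5 Pa; n = 0.00727 mol; T = -8.76 °C = 264.4 K; R = 8.314 J/(mol·K).
V = 2.157×10^-5 m³
2.157×10^-5 m³ × (1 mL / 1.000×10^-6 m³) = 21.57 mL

21.6 mL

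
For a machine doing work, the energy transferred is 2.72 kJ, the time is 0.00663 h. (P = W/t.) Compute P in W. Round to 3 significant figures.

114 W

P is given directly by: P = W/t.
W = 2.72 kJ = 2720 J; t = 0.00663 h = 23.87 s.
P = 114.0 W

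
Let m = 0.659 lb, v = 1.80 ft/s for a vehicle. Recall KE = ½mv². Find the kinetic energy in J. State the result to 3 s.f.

Directly: KE = ½mv².
m = 0.659 lb = 0.2989 kg; v = 1.80 ft/s = 0.5486 m/s.
KE = 0.04499 J

0.0450 J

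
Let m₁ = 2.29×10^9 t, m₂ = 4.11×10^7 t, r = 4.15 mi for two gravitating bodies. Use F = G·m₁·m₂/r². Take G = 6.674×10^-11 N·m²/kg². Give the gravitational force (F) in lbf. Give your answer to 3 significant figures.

F is given directly by: F = Gm₁m₂/r².
m₁ = 2.29×10^9 t = 2.290×10^12 kg; m₂ = 4.11×10^7 t = 4.110×10^10 kg; r = 4.15 mi = 6679 m; G = 6.674×10^-11 N·m²/kg².
F = 1.408×10^5 N  (the unit combination reduces to kg·m/s² = N)
1.408×10^5 N × (1 lbf / 4.448 N) = 31658 lbf

31700 lbf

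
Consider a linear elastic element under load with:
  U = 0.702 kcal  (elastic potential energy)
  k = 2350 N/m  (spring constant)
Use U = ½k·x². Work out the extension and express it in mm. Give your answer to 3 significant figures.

Rearranging: x = √(2U/k).
U = 0.702 kcal = 2937 J; k = 2350 N/m.
x = 1.581 m
1.581 m × (1 mm / 0.001000 m) = 1581 mm

1580 mm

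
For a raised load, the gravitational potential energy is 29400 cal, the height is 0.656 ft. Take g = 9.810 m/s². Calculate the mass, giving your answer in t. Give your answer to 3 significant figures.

62.7 t

Solving PE = m·g·h for m: m = PE/(g·h).
PE = 29400 cal = 1.230×10^5 J; h = 0.656 ft = 0.1999 m; g = 9.810 m/s².
m = 62712 kg
62712 kg × (1 t / 1000 kg) = 62.71 t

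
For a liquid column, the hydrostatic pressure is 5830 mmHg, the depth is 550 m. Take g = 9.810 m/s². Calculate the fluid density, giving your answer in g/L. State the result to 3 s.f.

Rearranging P = ρ·g·h for ρ: ρ = P/(g·h).
P = 5830 mmHg = 7.773×10^5 Pa; h = 550 m; g = 9.810 m/s².
ρ = 144.1 kg/m³
Since 1 g/L = 1 kg/m³, 144.1 g/L.

144 g/L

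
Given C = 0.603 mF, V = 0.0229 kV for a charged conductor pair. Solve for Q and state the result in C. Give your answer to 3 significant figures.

0.0138 C

Rearranging: Q = CV.
C = 0.603 mF = 6.030×10^-4 F; V = 0.0229 kV = 22.90 V.
Q = 0.01381 C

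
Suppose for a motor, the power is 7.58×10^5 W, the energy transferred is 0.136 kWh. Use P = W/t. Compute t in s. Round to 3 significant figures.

Rearranging: t = W/P.
P = 7.58×10^5 W; W = 0.136 kWh = 4.896×10^5 J.
t = 0.6459 s

0.646 s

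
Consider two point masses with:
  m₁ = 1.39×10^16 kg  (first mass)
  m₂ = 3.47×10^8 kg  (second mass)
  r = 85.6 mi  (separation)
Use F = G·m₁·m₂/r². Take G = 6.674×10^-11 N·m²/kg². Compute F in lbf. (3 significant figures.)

From Newton's law of gravitation: F = Gm₁m₂/r².
m₁ = 1.39×10^16 kg; m₂ = 3.47×10^8 kg; r = 85.6 mi = 1.378×10^5 m; G = 6.674×10^-11 N·m²/kg².
F = 16962 N
16962 N × (1 lbf / 4.448 N) = 3813 lbf

3810 lbf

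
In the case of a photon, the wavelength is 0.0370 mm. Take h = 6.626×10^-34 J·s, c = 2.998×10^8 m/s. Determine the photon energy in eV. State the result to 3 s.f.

0.0335 eV

E is given directly by: E = hc/λ.
λ = 0.0370 mm = 3.700×10^-5 m; h = 6.626×10^-34 J·s; c = 2.998×10^8 m/s.
E = 5.369×10^-21 J
5.369×10^-21 J × (1 eV / 1.602×10^-19 J) = 0.03351 eV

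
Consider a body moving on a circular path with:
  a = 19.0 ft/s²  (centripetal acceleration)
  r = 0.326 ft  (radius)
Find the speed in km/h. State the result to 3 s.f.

2.73 km/h

Rearranging: v = √(a·r).
a = 19.0 ft/s² = 5.791 m/s²; r = 0.326 ft = 0.09936 m.
v = 0.7586 m/s
0.7586 m/s × (1 km/h / 0.2778 m/s) = 2.731 km/h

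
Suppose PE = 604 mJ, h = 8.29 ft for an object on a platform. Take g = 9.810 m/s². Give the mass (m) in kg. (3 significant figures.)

Rearranging PE = m·g·h for m: m = PE/(g·h).
PE = 604 mJ = 0.6040 J; h = 8.29 ft = 2.527 m; g = 9.810 m/s².
m = 0.02437 kg

0.0244 kg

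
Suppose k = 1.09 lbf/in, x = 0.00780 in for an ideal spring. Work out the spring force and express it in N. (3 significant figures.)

0.0378 N

From Hooke's law: F = kx.
k = 1.09 lbf/in = 190.9 N/m; x = 0.00780 in = 1.981×10^-4 m.
F = 0.03782 N  (the unit combination reduces to kg·m/s² = N)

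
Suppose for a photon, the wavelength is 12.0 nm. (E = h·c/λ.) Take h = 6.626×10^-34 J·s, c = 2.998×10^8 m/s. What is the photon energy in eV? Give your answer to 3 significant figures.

103 eV

E is given directly by: E = hc/λ.
λ = 12.0 nm = 1.200×10^-8 m; h = 6.626×10^-34 J·s; c = 2.998×10^8 m/s.
E = 1.655×10^-17 J  (the unit combination reduces to kg·m²/s² = J)
1.655×10^-17 J × (1 eV / 1.602×10^-19 J) = 103.3 eV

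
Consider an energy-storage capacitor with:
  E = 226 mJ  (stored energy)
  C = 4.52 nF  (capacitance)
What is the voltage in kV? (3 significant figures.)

10.0 kV

Rearranging: V = √(2E/C).
E = 226 mJ = 0.2260 J; C = 4.52 nF = 4.520×10^-9 F.
V = 10000 V  (the unit combination reduces to kg·m²/(A·s³) = V)
10000 V × (1 kV / 1000 V) = 10.00 kV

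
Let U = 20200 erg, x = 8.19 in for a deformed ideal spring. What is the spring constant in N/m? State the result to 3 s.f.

Solving U = ½k·x² for k: k = 2U/x².
U = 20200 erg = 0.002020 J; x = 8.19 in = 0.2080 m.
k = 0.09336 N/m

0.0934 N/m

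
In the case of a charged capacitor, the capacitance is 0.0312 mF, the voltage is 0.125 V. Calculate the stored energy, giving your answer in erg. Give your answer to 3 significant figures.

2.44 erg

Directly: E = ½CV².
C = 0.0312 mF = 3.120×10^-5 F; V = 0.125 V.
E = 2.438×10^-7 J
2.438×10^-7 J × (1 erg / 1.000×10^-7 J) = 2.438 erg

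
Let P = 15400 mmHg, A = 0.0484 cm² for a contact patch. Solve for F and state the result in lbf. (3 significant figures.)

2.23 lbf

Solving P = F/A for F: F = P·A.
P = 15400 mmHg = 2.053×10^6 Pa; A = 0.0484 cm² = 4.840×10^-6 m².
F = 9.937 N
9.937 N × (1 lbf / 4.448 N) = 2.234 lbf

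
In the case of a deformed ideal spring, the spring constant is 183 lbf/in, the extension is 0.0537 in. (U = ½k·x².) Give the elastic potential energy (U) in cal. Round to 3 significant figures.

Directly: U = ½kx².
k = 183 lbf/in = 32048 N/m; x = 0.0537 in = 0.001364 m.
U = 0.02981 J
0.02981 J × (1 cal / 4.184 J) = 0.007125 cal

0.00713 cal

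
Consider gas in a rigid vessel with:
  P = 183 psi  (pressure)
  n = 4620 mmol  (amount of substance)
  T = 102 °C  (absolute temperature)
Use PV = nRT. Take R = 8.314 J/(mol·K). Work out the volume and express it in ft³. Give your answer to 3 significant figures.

0.403 ft³

Rearranging PV = nRT for V: V = nRT/P.
P = 183 psi = 1.262×10^6 Pa; n = 4620 mmol = 4.620 mol; T = 102 °C = 375.1 K; R = 8.314 J/(mol·K).
V = 0.01142 m³
0.01142 m³ × (1 ft³ / 0.02832 m³) = 0.4033 ft³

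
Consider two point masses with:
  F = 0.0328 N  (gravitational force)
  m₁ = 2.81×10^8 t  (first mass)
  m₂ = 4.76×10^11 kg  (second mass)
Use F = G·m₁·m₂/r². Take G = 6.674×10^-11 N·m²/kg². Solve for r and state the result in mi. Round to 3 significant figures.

From Newton's law of gravitation: r = √(G·m₁m₂/F).
F = 0.0328 N; m₁ = 2.81×10^8 t = 2.810×10^11 kg; m₂ = 4.76×10^11 kg; G = 6.674×10^-11 N·m²/kg².
r = 1.650×10^7 m
1.650×10^7 m × (1 mi / 1609 m) = 10251 mi

10300 mi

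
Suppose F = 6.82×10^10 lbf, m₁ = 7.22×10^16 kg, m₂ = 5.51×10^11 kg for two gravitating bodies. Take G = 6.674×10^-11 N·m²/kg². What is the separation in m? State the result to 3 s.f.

Solving F = G·m₁·m₂/r² for r: r = √(G·m₁m₂/F).
F = 6.82×10^10 lbf = 3.034×10^11 N; m₁ = 7.22×10^16 kg; m₂ = 5.51×10^11 kg; G = 6.674×10^-11 N·m²/kg².
r = 2958 m

2960 m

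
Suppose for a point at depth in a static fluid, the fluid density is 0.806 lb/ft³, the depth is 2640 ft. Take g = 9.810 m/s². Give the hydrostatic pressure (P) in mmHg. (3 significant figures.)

764 mmHg

P is given directly by: P = ρgh.
ρ = 0.806 lb/ft³ = 12.91 kg/m³; h = 2640 ft = 804.7 m; g = 9.810 m/s².
P = 1.019×10^5 Pa
1.019×10^5 Pa × (1 mmHg / 133.3 Pa) = 764.4 mmHg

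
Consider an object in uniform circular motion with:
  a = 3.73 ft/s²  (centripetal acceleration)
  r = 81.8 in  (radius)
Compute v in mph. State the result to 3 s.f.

3.44 mph

Rearranging a = v²/r for v: v = √(a·r).
a = 3.73 ft/s² = 1.137 m/s²; r = 81.8 in = 2.078 m.
v = 1.537 m/s
1.537 m/s × (1 mph / 0.4470 m/s) = 3.438 mph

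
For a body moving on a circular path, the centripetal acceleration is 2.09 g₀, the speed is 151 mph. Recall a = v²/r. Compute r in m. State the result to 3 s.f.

Solving a = v²/r for r: r = v²/a.
a = 2.09 g₀ = 20.50 m/s²; v = 151 mph = 67.50 m/s.
r = 222.3 m

222 m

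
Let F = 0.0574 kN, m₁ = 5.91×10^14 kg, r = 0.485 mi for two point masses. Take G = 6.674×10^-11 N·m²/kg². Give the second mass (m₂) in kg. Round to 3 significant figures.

Rearranging: m₂ = F·r²/(G·m₁).
F = 0.0574 kN = 57.40 N; m₁ = 5.91×10^14 kg; r = 0.485 mi = 780.5 m; G = 6.674×10^-11 N·m²/kg².
m₂ = 886.6 kg

887 kg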